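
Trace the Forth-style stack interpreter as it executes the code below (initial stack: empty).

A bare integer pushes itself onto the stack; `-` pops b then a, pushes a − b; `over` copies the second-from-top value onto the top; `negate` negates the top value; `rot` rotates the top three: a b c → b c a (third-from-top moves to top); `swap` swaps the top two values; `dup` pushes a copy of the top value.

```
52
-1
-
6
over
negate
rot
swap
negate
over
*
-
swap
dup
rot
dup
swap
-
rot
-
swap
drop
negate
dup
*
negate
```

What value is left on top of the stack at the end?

-36

52     → [52]
-1     → [52, -1]
-      → [53]
6      → [53, 6]
over   → [53, 6, 53]
negate → [53, 6, -53]
rot    → [6, -53, 53]
swap   → [6, 53, -53]
negate → [6, 53, 53]
over   → [6, 53, 53, 53]
*      → [6, 53, 2809]
-      → [6, -2756]
swap   → [-2756, 6]
dup    → [-2756, 6, 6]
rot    → [6, 6, -2756]
dup    → [6, 6, -2756, -2756]
swap   → [6, 6, -2756, -2756]
-      → [6, 6, 0]
rot    → [6, 0, 6]
-      → [6, -6]
swap   → [-6, 6]
drop   → [-6]
negate → [6]
dup    → [6, 6]
*      → [36]
negate → [-36]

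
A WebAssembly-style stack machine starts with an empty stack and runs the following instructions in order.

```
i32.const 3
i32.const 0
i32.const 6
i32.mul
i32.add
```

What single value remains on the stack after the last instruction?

3

i32.const 3  [3]
i32.const 0  [3, 0]
i32.const 6  [3, 0, 6]
i32.mul      [3, 0]
i32.add      [3]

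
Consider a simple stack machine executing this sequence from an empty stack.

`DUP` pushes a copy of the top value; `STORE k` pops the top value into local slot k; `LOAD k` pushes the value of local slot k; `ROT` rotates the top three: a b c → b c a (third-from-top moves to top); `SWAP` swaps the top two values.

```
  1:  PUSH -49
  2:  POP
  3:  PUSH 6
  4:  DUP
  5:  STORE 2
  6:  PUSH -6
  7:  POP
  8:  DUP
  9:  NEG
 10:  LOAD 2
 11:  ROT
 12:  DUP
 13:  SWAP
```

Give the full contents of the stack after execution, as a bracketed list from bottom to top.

[-6, 6, 6, 6]

PUSH -49  [-49]
POP       []
PUSH 6    [6]
DUP       [6, 6]
STORE 2   [6]
PUSH -6   [6, -6]
POP       [6]
DUP       [6, 6]
NEG       [6, -6]
LOAD 2    [6, -6, 6]
ROT       [-6, 6, 6]
DUP       [-6, 6, 6, 6]
SWAP      [-6, 6, 6, 6]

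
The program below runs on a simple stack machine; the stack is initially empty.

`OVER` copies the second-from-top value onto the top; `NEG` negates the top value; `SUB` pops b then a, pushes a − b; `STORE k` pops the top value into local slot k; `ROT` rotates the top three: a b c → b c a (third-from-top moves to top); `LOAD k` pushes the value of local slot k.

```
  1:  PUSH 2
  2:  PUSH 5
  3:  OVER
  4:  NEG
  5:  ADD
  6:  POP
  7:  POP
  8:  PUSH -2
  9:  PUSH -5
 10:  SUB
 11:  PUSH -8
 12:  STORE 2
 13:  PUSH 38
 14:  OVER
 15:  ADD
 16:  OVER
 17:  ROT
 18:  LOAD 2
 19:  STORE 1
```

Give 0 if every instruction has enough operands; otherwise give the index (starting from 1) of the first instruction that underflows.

PUSH 2  → [2]
PUSH 5  → [2, 5]
OVER    → [2, 5, 2]
NEG     → [2, 5, -2]
ADD     → [2, 3]
POP     → [2]
POP     → []
PUSH -2 → [-2]
PUSH -5 → [-2, -5]
SUB     → [3]
PUSH -8 → [3, -8]
STORE 2 → [3]
PUSH 38 → [3, 38]
OVER    → [3, 38, 3]
ADD     → [3, 41]
OVER    → [3, 41, 3]
ROT     → [41, 3, 3]
LOAD 2  → [41, 3, 3, -8]
STORE 1 → [41, 3, 3]

0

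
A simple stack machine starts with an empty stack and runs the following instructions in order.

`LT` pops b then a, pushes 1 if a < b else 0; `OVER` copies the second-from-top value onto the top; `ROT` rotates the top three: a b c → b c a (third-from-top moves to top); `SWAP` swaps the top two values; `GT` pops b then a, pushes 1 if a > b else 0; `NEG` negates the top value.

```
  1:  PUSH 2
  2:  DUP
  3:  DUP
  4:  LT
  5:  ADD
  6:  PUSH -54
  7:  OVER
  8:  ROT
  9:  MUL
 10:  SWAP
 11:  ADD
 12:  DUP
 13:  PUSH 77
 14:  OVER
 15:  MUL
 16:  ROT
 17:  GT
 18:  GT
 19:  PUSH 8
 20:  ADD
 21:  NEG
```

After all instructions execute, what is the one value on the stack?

PUSH 2   → [2]
DUP      → [2, 2]
DUP      → [2, 2, 2]
LT       → [2, 0]
ADD      → [2]
PUSH -54 → [2, -54]
OVER     → [2, -54, 2]
ROT      → [-54, 2, 2]
MUL      → [-54, 4]
SWAP     → [4, -54]
ADD      → [-50]
DUP      → [-50, -50]
PUSH 77  → [-50, -50, 77]
OVER     → [-50, -50, 77, -50]
MUL      → [-50, -50, -3850]
ROT      → [-50, -3850, -50]
GT       → [-50, 0]
GT       → [0]
PUSH 8   → [0, 8]
ADD      → [8]
NEG      → [-8]

-8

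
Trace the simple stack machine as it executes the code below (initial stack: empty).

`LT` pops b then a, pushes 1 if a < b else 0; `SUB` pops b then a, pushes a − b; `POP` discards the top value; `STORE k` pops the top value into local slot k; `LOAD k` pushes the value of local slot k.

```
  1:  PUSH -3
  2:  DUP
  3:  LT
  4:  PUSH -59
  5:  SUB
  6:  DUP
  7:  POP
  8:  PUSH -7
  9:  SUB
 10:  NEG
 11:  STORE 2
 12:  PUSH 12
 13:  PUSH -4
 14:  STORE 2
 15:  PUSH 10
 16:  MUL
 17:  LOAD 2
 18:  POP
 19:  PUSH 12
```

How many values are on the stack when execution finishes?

2

PUSH -3  : -3
DUP      : -3 -3
LT       : 0
PUSH -59 : 0 -59
SUB      : 59
DUP      : 59 59
POP      : 59
PUSH -7  : 59 -7
SUB      : 66
NEG      : -66
STORE 2  : (empty)
PUSH 12  : 12
PUSH -4  : 12 -4
STORE 2  : 12
PUSH 10  : 12 10
MUL      : 120
LOAD 2   : 120 -4
POP      : 120
PUSH 12  : 120 12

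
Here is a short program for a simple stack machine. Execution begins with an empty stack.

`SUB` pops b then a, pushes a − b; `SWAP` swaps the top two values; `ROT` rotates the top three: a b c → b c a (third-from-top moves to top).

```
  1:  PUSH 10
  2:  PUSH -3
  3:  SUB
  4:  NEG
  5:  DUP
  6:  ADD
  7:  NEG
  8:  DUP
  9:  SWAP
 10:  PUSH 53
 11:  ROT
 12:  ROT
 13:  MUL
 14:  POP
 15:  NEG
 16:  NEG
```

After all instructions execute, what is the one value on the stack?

53

PUSH 10 → [10]
PUSH -3 → [10, -3]
SUB     → [13]
NEG     → [-13]
DUP     → [-13, -13]
ADD     → [-26]
NEG     → [26]
DUP     → [26, 26]
SWAP    → [26, 26]
PUSH 53 → [26, 26, 53]
ROT     → [26, 53, 26]
ROT     → [53, 26, 26]
MUL     → [53, 676]
POP     → [53]
NEG     → [-53]
NEG     → [53]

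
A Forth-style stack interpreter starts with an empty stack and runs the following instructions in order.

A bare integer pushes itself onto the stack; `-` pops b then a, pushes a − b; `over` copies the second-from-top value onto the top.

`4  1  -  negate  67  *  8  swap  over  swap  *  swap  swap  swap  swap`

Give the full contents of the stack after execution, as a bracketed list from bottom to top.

4      : [4]
1      : [4, 1]
-      : [3]
negate : [-3]
67     : [-3, 67]
*      : [-201]
8      : [-201, 8]
swap   : [8, -201]
over   : [8, -201, 8]
swap   : [8, 8, -201]
*      : [8, -1608]
swap   : [-1608, 8]
swap   : [8, -1608]
swap   : [-1608, 8]
swap   : [8, -1608]

[8, -1608]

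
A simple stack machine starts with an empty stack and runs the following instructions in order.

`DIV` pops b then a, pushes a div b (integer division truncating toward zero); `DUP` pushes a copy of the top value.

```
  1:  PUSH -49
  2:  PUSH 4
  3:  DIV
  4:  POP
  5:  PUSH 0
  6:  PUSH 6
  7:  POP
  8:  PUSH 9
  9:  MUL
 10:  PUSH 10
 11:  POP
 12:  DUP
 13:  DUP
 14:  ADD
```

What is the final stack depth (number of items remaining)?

2

PUSH -49 : -49
PUSH 4   : -49 4
DIV      : -12
POP      : (empty)
PUSH 0   : 0
PUSH 6   : 0 6
POP      : 0
PUSH 9   : 0 9
MUL      : 0
PUSH 10  : 0 10
POP      : 0
DUP      : 0 0
DUP      : 0 0 0
ADD      : 0 0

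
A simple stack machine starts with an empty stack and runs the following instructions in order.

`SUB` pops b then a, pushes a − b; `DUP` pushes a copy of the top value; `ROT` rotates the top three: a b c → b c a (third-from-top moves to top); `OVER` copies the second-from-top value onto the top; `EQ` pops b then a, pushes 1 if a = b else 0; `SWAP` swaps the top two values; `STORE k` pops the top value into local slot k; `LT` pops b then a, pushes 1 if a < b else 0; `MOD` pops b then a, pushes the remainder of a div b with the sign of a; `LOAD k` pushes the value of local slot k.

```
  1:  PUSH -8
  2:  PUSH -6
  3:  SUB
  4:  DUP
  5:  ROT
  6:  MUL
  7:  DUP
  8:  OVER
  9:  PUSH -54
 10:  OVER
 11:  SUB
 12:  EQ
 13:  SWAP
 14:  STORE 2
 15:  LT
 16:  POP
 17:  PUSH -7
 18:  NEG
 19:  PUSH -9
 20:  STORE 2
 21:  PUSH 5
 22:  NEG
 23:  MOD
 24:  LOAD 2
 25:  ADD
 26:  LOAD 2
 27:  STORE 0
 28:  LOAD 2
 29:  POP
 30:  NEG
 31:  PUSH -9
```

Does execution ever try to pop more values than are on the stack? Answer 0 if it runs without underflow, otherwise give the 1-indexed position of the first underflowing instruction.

5

PUSH -8 -> -8
PUSH -6 -> -8 -6
SUB     -> -2
DUP     -> -2 -2
ROT  — needs 3 operands, stack has 2 → underflow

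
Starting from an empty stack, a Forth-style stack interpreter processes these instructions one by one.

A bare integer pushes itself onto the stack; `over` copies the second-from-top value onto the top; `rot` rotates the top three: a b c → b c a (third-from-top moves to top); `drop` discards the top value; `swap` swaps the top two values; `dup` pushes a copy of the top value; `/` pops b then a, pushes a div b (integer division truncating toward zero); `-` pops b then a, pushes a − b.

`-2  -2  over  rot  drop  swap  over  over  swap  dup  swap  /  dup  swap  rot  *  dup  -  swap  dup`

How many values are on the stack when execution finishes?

-2    -2
-2    -2 -2
over  -2 -2 -2
rot   -2 -2 -2
drop  -2 -2
swap  -2 -2
over  -2 -2 -2
over  -2 -2 -2 -2
swap  -2 -2 -2 -2
dup   -2 -2 -2 -2 -2
swap  -2 -2 -2 -2 -2
/     -2 -2 -2 1
dup   -2 -2 -2 1 1
swap  -2 -2 -2 1 1
rot   -2 -2 1 1 -2
*     -2 -2 1 -2
dup   -2 -2 1 -2 -2
-     -2 -2 1 0
swap  -2 -2 0 1
dup   -2 -2 0 1 1

5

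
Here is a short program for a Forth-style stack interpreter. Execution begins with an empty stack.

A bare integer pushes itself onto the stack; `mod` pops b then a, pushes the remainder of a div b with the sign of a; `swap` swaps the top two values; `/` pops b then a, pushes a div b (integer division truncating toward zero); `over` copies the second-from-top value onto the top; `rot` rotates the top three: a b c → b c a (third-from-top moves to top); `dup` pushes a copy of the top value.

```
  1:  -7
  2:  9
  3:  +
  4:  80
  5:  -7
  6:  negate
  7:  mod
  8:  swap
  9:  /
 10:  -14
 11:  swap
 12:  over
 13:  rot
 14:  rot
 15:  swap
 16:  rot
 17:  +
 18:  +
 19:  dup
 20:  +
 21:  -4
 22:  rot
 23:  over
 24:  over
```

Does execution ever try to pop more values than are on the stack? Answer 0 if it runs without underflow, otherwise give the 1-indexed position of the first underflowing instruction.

22

-7     : -7
9      : -7 9
+      : 2
80     : 2 80
-7     : 2 80 -7
negate : 2 80 7
mod    : 2 3
swap   : 3 2
/      : 1
-14    : 1 -14
swap   : -14 1
over   : -14 1 -14
rot    : 1 -14 -14
rot    : -14 -14 1
swap   : -14 1 -14
rot    : 1 -14 -14
+      : 1 -28
+      : -27
dup    : -27 -27
+      : -54
-4     : -54 -4
rot  — needs 3 operands, stack has 2 → underflow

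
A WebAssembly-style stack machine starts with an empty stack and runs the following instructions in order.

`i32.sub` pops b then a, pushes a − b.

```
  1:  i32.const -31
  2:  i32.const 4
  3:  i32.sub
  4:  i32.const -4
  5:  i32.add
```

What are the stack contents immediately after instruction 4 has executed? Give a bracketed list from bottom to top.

i32.const -31  [-31]
i32.const 4    [-31, 4]
i32.sub        [-35]
i32.const -4   [-35, -4]

[-35, -4]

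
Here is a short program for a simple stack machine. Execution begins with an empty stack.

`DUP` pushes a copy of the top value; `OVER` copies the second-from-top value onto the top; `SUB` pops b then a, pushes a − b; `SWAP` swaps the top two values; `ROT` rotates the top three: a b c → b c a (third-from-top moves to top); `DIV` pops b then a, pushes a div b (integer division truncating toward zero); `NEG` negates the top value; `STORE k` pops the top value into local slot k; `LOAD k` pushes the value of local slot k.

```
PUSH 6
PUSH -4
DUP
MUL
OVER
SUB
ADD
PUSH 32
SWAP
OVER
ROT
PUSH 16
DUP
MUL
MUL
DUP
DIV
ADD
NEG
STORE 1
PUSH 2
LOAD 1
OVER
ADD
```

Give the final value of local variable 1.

PUSH 6  -> [6]
PUSH -4 -> [6, -4]
DUP     -> [6, -4, -4]
MUL     -> [6, 16]
OVER    -> [6, 16, 6]
SUB     -> [6, 10]
ADD     -> [16]
PUSH 32 -> [16, 32]
SWAP    -> [32, 16]
OVER    -> [32, 16, 32]
ROT     -> [16, 32, 32]
PUSH 16 -> [16, 32, 32, 16]
DUP     -> [16, 32, 32, 16, 16]
MUL     -> [16, 32, 32, 256]
MUL     -> [16, 32, 8192]
DUP     -> [16, 32, 8192, 8192]
DIV     -> [16, 32, 1]
ADD     -> [16, 33]
NEG     -> [16, -33]
STORE 1 -> [16]
PUSH 2  -> [16, 2]
LOAD 1  -> [16, 2, -33]
OVER    -> [16, 2, -33, 2]
ADD     -> [16, 2, -31]

-33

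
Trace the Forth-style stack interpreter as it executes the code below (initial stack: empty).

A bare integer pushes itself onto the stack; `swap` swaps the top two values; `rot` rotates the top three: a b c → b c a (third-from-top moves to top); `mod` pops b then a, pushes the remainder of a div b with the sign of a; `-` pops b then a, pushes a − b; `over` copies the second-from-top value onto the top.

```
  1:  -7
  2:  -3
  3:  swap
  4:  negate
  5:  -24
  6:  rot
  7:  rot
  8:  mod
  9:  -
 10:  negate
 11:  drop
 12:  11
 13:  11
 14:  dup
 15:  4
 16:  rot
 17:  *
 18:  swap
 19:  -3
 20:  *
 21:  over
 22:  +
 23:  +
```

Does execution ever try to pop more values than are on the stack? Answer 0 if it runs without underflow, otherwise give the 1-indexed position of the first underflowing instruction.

0

-7      [-7]
-3      [-7, -3]
swap    [-3, -7]
negate  [-3, 7]
-24     [-3, 7, -24]
rot     [7, -24, -3]
rot     [-24, -3, 7]
mod     [-24, -3]
-       [-21]
negate  [21]
drop    []
11      [11]
11      [11, 11]
dup     [11, 11, 11]
4       [11, 11, 11, 4]
rot     [11, 11, 4, 11]
*       [11, 11, 44]
swap    [11, 44, 11]
-3      [11, 44, 11, -3]
*       [11, 44, -33]
over    [11, 44, -33, 44]
+       [11, 44, 11]
+       [11, 55]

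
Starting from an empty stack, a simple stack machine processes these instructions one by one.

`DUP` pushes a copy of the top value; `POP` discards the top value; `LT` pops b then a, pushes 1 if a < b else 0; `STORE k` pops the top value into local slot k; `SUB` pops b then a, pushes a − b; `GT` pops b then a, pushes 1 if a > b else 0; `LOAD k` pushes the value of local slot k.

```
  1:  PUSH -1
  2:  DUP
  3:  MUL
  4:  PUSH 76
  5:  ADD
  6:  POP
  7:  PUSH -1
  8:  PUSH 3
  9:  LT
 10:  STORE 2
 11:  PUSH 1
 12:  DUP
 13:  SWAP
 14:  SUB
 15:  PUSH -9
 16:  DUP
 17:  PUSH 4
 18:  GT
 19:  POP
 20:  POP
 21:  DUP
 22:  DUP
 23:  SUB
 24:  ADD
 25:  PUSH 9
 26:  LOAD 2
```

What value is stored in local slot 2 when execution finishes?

PUSH -1  [-1]
DUP      [-1, -1]
MUL      [1]
PUSH 76  [1, 76]
ADD      [77]
POP      []
PUSH -1  [-1]
PUSH 3   [-1, 3]
LT       [1]
STORE 2  []
PUSH 1   [1]
DUP      [1, 1]
SWAP     [1, 1]
SUB      [0]
PUSH -9  [0, -9]
DUP      [0, -9, -9]
PUSH 4   [0, -9, -9, 4]
GT       [0, -9, 0]
POP      [0, -9]
POP      [0]
DUP      [0, 0]
DUP      [0, 0, 0]
SUB      [0, 0]
ADD      [0]
PUSH 9   [0, 9]
LOAD 2   [0, 9, 1]

1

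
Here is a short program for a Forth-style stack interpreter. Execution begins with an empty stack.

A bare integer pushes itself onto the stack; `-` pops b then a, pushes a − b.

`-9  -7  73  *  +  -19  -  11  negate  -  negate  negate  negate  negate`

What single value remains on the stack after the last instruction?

-490

-9      -9
-7      -9 -7
73      -9 -7 73
*       -9 -511
+       -520
-19     -520 -19
-       -501
11      -501 11
negate  -501 -11
-       -490
negate  490
negate  -490
negate  490
negate  -490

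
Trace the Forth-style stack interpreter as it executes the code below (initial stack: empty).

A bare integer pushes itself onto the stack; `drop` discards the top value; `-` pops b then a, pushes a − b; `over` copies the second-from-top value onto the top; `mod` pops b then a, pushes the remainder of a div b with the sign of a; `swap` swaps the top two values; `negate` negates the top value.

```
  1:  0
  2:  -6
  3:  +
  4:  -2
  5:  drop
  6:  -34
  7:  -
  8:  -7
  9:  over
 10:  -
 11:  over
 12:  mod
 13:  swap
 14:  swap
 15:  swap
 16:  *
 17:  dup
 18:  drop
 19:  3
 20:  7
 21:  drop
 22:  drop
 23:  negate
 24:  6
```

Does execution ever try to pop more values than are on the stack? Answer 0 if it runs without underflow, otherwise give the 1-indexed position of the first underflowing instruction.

0      → 0
-6     → 0 -6
+      → -6
-2     → -6 -2
drop   → -6
-34    → -6 -34
-      → 28
-7     → 28 -7
over   → 28 -7 28
-      → 28 -35
over   → 28 -35 28
mod    → 28 -7
swap   → -7 28
swap   → 28 -7
swap   → -7 28
*      → -196
dup    → -196 -196
drop   → -196
3      → -196 3
7      → -196 3 7
drop   → -196 3
drop   → -196
negate → 196
6      → 196 6

0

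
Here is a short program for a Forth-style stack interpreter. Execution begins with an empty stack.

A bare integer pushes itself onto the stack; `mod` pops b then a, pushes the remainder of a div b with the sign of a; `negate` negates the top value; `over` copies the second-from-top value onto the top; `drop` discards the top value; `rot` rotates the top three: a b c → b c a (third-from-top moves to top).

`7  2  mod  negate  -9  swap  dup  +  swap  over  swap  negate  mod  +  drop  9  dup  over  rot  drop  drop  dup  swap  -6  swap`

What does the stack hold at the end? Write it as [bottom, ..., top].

[9, -6, 9]

7      : [7]
2      : [7, 2]
mod    : [1]
negate : [-1]
-9     : [-1, -9]
swap   : [-9, -1]
dup    : [-9, -1, -1]
+      : [-9, -2]
swap   : [-2, -9]
over   : [-2, -9, -2]
swap   : [-2, -2, -9]
negate : [-2, -2, 9]
mod    : [-2, -2]
+      : [-4]
drop   : []
9      : [9]
dup    : [9, 9]
over   : [9, 9, 9]
rot    : [9, 9, 9]
drop   : [9, 9]
drop   : [9]
dup    : [9, 9]
swap   : [9, 9]
-6     : [9, 9, -6]
swap   : [9, -6, 9]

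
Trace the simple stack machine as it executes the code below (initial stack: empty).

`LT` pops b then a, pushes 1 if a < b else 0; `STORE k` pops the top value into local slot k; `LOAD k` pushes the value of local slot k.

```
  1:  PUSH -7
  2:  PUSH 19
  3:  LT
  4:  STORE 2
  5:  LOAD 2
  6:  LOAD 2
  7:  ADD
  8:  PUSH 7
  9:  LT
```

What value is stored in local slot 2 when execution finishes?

1

PUSH -7 : [-7]
PUSH 19 : [-7, 19]
LT      : [1]
STORE 2 : []
LOAD 2  : [1]
LOAD 2  : [1, 1]
ADD     : [2]
PUSH 7  : [2, 7]
LT      : [1]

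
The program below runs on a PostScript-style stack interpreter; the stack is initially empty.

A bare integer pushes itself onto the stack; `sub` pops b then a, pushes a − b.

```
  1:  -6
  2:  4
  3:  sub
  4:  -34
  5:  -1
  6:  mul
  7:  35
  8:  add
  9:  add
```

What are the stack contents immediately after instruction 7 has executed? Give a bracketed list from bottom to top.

-6   -6
4    -6 4
sub  -10
-34  -10 -34
-1   -10 -34 -1
mul  -10 34
35   -10 34 35

[-10, 34, 35]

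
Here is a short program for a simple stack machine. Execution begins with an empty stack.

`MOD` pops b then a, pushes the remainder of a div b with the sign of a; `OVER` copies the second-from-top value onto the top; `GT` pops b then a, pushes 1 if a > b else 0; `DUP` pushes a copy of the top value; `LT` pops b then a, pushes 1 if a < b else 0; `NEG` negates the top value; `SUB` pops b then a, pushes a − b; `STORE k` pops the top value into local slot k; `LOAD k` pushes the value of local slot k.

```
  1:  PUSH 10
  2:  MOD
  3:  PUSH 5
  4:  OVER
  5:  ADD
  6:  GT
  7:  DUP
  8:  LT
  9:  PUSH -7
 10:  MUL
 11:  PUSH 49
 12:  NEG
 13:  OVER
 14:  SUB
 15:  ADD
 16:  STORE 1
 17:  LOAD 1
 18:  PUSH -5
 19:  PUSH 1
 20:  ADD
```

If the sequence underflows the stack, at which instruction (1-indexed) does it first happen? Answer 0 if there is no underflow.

2

PUSH 10 -> [10]
MOD  — needs 2 operands, stack has 1 → underflow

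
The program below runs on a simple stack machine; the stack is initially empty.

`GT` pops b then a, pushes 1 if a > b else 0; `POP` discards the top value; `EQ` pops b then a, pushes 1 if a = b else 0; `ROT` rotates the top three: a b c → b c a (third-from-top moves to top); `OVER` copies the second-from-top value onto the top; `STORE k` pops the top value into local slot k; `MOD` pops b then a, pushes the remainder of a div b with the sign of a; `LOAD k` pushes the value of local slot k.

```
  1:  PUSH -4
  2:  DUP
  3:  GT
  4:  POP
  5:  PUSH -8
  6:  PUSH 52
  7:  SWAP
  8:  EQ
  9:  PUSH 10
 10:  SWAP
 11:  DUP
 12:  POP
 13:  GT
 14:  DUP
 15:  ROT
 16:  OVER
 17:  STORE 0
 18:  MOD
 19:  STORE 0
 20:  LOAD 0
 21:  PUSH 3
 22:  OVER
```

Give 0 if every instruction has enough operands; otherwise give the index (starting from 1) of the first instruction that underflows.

PUSH -4 -> [-4]
DUP     -> [-4, -4]
GT      -> [0]
POP     -> []
PUSH -8 -> [-8]
PUSH 52 -> [-8, 52]
SWAP    -> [52, -8]
EQ      -> [0]
PUSH 10 -> [0, 10]
SWAP    -> [10, 0]
DUP     -> [10, 0, 0]
POP     -> [10, 0]
GT      -> [1]
DUP     -> [1, 1]
ROT  — needs 3 operands, stack has 2 → underflow

15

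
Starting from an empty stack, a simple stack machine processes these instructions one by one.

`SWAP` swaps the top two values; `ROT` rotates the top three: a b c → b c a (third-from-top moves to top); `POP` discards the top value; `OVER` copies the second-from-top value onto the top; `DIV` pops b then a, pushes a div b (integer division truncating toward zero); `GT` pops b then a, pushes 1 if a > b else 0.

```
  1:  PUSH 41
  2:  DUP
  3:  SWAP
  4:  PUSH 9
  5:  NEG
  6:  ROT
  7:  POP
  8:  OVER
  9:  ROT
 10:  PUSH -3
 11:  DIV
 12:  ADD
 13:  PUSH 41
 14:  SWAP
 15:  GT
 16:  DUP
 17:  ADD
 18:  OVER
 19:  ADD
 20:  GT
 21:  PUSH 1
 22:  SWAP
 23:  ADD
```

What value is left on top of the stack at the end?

PUSH 41 : 41
DUP     : 41 41
SWAP    : 41 41
PUSH 9  : 41 41 9
NEG     : 41 41 -9
ROT     : 41 -9 41
POP     : 41 -9
OVER    : 41 -9 41
ROT     : -9 41 41
PUSH -3 : -9 41 41 -3
DIV     : -9 41 -13
ADD     : -9 28
PUSH 41 : -9 28 41
SWAP    : -9 41 28
GT      : -9 1
DUP     : -9 1 1
ADD     : -9 2
OVER    : -9 2 -9
ADD     : -9 -7
GT      : 0
PUSH 1  : 0 1
SWAP    : 1 0
ADD     : 1

1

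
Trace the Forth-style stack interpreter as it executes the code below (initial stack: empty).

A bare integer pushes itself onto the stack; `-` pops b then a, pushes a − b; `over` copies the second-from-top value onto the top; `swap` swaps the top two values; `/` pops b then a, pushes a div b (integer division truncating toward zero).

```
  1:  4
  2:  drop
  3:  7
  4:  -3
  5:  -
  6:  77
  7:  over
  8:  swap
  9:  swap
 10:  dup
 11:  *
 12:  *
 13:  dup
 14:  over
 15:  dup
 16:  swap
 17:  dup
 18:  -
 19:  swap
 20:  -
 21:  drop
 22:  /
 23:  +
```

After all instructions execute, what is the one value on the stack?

11

4    : 4
drop : (empty)
7    : 7
-3   : 7 -3
-    : 10
77   : 10 77
over : 10 77 10
swap : 10 10 77
swap : 10 77 10
dup  : 10 77 10 10
*    : 10 77 100
*    : 10 7700
dup  : 10 7700 7700
over : 10 7700 7700 7700
dup  : 10 7700 7700 7700 7700
swap : 10 7700 7700 7700 7700
dup  : 10 7700 7700 7700 7700 7700
-    : 10 7700 7700 7700 0
swap : 10 7700 7700 0 7700
-    : 10 7700 7700 -7700
drop : 10 7700 7700
/    : 10 1
+    : 11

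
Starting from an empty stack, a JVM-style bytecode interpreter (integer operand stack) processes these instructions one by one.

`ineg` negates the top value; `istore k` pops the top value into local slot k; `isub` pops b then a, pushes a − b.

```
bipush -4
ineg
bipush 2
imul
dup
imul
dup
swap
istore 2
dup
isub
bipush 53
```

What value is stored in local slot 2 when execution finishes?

bipush -4  -4
ineg       4
bipush 2   4 2
imul       8
dup        8 8
imul       64
dup        64 64
swap       64 64
istore 2   64
dup        64 64
isub       0
bipush 53  0 53

64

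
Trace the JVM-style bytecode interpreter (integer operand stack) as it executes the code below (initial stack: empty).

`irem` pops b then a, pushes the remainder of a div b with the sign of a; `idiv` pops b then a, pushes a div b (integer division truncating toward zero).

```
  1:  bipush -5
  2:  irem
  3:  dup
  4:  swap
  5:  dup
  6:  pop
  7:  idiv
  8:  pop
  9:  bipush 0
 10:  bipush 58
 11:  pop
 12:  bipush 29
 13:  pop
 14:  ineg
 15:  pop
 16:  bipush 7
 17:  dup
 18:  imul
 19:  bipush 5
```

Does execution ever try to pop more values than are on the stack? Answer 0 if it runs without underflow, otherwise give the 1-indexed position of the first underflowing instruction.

2

bipush -5 → [-5]
irem  — needs 2 operands, stack has 1 → underflow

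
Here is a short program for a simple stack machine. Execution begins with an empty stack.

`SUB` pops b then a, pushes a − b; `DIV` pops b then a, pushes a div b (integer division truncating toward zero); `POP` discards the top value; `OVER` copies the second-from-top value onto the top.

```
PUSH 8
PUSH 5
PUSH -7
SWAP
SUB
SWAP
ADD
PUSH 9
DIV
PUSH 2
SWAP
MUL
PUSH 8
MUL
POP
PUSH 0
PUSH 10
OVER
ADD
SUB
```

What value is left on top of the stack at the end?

-10

PUSH 8  -> [8]
PUSH 5  -> [8, 5]
PUSH -7 -> [8, 5, -7]
SWAP    -> [8, -7, 5]
SUB     -> [8, -12]
SWAP    -> [-12, 8]
ADD     -> [-4]
PUSH 9  -> [-4, 9]
DIV     -> [0]
PUSH 2  -> [0, 2]
SWAP    -> [2, 0]
MUL     -> [0]
PUSH 8  -> [0, 8]
MUL     -> [0]
POP     -> []
PUSH 0  -> [0]
PUSH 10 -> [0, 10]
OVER    -> [0, 10, 0]
ADD     -> [0, 10]
SUB     -> [-10]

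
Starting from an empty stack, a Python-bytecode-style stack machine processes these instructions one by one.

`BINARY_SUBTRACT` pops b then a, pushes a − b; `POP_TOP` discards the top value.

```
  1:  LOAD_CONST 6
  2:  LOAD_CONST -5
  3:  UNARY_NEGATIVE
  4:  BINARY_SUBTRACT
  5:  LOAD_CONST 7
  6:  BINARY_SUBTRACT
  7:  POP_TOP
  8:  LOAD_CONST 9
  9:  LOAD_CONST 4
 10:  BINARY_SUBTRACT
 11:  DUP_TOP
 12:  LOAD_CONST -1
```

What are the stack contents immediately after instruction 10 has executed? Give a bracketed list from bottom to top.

LOAD_CONST 6    : 6
LOAD_CONST -5   : 6 -5
UNARY_NEGATIVE  : 6 5
BINARY_SUBTRACT : 1
LOAD_CONST 7    : 1 7
BINARY_SUBTRACT : -6
POP_TOP         : (empty)
LOAD_CONST 9    : 9
LOAD_CONST 4    : 9 4
BINARY_SUBTRACT : 5

[5]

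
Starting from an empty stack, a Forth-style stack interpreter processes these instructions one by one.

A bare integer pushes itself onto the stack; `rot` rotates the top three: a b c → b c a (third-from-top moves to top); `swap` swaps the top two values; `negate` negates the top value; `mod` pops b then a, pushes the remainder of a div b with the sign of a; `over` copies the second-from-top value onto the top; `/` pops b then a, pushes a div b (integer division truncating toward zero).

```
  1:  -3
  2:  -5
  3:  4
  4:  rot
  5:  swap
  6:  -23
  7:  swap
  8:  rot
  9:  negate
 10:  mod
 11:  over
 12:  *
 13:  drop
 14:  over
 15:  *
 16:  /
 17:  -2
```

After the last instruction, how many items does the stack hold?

2

-3     -> -3
-5     -> -3 -5
4      -> -3 -5 4
rot    -> -5 4 -3
swap   -> -5 -3 4
-23    -> -5 -3 4 -23
swap   -> -5 -3 -23 4
rot    -> -5 -23 4 -3
negate -> -5 -23 4 3
mod    -> -5 -23 1
over   -> -5 -23 1 -23
*      -> -5 -23 -23
drop   -> -5 -23
over   -> -5 -23 -5
*      -> -5 115
/      -> 0
-2     -> 0 -2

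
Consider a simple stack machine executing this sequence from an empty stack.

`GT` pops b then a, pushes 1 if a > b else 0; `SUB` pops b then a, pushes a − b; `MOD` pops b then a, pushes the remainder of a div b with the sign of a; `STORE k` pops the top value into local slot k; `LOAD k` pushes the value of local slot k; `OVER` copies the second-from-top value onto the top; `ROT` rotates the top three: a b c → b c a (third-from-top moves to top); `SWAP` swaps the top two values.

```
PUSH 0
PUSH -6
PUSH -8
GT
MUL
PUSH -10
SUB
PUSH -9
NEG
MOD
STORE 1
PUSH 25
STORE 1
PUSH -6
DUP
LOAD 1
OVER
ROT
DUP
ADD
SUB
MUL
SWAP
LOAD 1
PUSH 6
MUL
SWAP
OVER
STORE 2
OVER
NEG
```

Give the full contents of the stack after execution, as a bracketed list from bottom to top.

PUSH 0   : [0]
PUSH -6  : [0, -6]
PUSH -8  : [0, -6, -8]
GT       : [0, 1]
MUL      : [0]
PUSH -10 : [0, -10]
SUB      : [10]
PUSH -9  : [10, -9]
NEG      : [10, 9]
MOD      : [1]
STORE 1  : []
PUSH 25  : [25]
STORE 1  : []
PUSH -6  : [-6]
DUP      : [-6, -6]
LOAD 1   : [-6, -6, 25]
OVER     : [-6, -6, 25, -6]
ROT      : [-6, 25, -6, -6]
DUP      : [-6, 25, -6, -6, -6]
ADD      : [-6, 25, -6, -12]
SUB      : [-6, 25, 6]
MUL      : [-6, 150]
SWAP     : [150, -6]
LOAD 1   : [150, -6, 25]
PUSH 6   : [150, -6, 25, 6]
MUL      : [150, -6, 150]
SWAP     : [150, 150, -6]
OVER     : [150, 150, -6, 150]
STORE 2  : [150, 150, -6]
OVER     : [150, 150, -6, 150]
NEG      : [150, 150, -6, -150]

[150, 150, -6, -150]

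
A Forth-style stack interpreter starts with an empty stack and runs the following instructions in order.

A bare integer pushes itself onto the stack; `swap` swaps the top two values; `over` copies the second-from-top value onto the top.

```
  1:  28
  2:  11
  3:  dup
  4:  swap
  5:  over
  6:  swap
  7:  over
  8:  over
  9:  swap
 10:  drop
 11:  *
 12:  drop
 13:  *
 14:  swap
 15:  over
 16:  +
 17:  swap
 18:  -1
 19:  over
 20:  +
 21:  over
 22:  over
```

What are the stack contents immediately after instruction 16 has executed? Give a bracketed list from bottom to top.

28    28
11    28 11
dup   28 11 11
swap  28 11 11
over  28 11 11 11
swap  28 11 11 11
over  28 11 11 11 11
over  28 11 11 11 11 11
swap  28 11 11 11 11 11
drop  28 11 11 11 11
*     28 11 11 121
drop  28 11 11
*     28 121
swap  121 28
over  121 28 121
+     121 149

[121, 149]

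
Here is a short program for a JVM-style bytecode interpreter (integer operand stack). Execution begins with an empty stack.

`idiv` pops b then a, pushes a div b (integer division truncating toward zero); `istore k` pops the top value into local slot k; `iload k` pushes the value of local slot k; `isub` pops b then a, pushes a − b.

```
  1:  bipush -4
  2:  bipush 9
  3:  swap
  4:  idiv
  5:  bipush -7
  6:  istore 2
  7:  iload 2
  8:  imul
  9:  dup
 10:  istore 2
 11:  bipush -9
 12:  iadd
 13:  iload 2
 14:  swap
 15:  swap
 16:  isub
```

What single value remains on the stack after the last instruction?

bipush -4 -> [-4]
bipush 9  -> [-4, 9]
swap      -> [9, -4]
idiv      -> [-2]
bipush -7 -> [-2, -7]
istore 2  -> [-2]
iload 2   -> [-2, -7]
imul      -> [14]
dup       -> [14, 14]
istore 2  -> [14]
bipush -9 -> [14, -9]
iadd      -> [5]
iload 2   -> [5, 14]
swap      -> [14, 5]
swap      -> [5, 14]
isub      -> [-9]

-9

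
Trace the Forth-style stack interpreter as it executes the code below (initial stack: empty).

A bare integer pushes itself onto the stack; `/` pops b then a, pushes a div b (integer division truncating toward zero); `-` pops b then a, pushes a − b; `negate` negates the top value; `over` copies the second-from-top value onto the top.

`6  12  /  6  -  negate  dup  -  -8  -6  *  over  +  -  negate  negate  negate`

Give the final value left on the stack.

48

6      -> 6
12     -> 6 12
/      -> 0
6      -> 0 6
-      -> -6
negate -> 6
dup    -> 6 6
-      -> 0
-8     -> 0 -8
-6     -> 0 -8 -6
*      -> 0 48
over   -> 0 48 0
+      -> 0 48
-      -> -48
negate -> 48
negate -> -48
negate -> 48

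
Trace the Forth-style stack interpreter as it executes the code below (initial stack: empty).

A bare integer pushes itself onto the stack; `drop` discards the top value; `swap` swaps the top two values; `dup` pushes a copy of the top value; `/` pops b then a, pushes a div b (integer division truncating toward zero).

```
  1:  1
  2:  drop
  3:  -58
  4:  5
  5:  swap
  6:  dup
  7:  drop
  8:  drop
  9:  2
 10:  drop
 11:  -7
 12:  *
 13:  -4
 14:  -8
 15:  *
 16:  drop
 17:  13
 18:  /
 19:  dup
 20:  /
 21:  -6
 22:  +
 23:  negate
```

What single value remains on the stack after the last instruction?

1      : [1]
drop   : []
-58    : [-58]
5      : [-58, 5]
swap   : [5, -58]
dup    : [5, -58, -58]
drop   : [5, -58]
drop   : [5]
2      : [5, 2]
drop   : [5]
-7     : [5, -7]
*      : [-35]
-4     : [-35, -4]
-8     : [-35, -4, -8]
*      : [-35, 32]
drop   : [-35]
13     : [-35, 13]
/      : [-2]
dup    : [-2, -2]
/      : [1]
-6     : [1, -6]
+      : [-5]
negate : [5]

5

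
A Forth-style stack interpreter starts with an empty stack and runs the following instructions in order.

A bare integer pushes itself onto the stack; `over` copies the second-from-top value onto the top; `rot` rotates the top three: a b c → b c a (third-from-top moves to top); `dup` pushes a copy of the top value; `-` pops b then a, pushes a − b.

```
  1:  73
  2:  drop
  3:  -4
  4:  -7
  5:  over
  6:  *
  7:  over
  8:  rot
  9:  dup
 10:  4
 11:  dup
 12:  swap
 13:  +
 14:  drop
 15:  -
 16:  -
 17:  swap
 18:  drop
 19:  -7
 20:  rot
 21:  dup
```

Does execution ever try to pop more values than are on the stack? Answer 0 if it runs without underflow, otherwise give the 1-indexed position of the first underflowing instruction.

73   : [73]
drop : []
-4   : [-4]
-7   : [-4, -7]
over : [-4, -7, -4]
*    : [-4, 28]
over : [-4, 28, -4]
rot  : [28, -4, -4]
dup  : [28, -4, -4, -4]
4    : [28, -4, -4, -4, 4]
dup  : [28, -4, -4, -4, 4, 4]
swap : [28, -4, -4, -4, 4, 4]
+    : [28, -4, -4, -4, 8]
drop : [28, -4, -4, -4]
-    : [28, -4, 0]
-    : [28, -4]
swap : [-4, 28]
drop : [-4]
-7   : [-4, -7]
rot  — needs 3 operands, stack has 2 → underflow

20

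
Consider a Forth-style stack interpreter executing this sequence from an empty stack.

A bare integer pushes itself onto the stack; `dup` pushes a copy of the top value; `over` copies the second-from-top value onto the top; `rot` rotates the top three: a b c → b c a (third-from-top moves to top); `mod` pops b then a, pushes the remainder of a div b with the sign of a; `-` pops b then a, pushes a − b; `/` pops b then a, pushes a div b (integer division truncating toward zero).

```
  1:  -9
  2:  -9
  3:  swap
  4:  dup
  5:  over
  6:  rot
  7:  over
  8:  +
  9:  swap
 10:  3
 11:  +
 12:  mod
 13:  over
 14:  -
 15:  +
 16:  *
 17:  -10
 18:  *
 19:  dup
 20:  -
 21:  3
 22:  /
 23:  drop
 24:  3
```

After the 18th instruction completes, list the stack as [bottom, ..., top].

-9   : -9
-9   : -9 -9
swap : -9 -9
dup  : -9 -9 -9
over : -9 -9 -9 -9
rot  : -9 -9 -9 -9
over : -9 -9 -9 -9 -9
+    : -9 -9 -9 -18
swap : -9 -9 -18 -9
3    : -9 -9 -18 -9 3
+    : -9 -9 -18 -6
mod  : -9 -9 0
over : -9 -9 0 -9
-    : -9 -9 9
+    : -9 0
*    : 0
-10  : 0 -10
*    : 0

[0]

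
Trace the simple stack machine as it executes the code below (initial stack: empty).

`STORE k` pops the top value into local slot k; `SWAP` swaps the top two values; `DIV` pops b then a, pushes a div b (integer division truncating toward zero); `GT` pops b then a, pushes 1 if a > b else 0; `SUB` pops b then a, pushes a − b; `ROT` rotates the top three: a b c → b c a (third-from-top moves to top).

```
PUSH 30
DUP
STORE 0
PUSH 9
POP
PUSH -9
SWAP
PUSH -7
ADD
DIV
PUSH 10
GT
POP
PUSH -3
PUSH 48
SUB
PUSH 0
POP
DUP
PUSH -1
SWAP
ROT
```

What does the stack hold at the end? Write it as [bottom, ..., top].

PUSH 30 -> 30
DUP     -> 30 30
STORE 0 -> 30
PUSH 9  -> 30 9
POP     -> 30
PUSH -9 -> 30 -9
SWAP    -> -9 30
PUSH -7 -> -9 30 -7
ADD     -> -9 23
DIV     -> 0
PUSH 10 -> 0 10
GT      -> 0
POP     -> (empty)
PUSH -3 -> -3
PUSH 48 -> -3 48
SUB     -> -51
PUSH 0  -> -51 0
POP     -> -51
DUP     -> -51 -51
PUSH -1 -> -51 -51 -1
SWAP    -> -51 -1 -51
ROT     -> -1 -51 -51

[-1, -51, -51]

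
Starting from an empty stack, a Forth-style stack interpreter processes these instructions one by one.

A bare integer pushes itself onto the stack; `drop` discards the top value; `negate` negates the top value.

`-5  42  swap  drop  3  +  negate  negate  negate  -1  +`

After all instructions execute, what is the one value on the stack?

-5     -> -5
42     -> -5 42
swap   -> 42 -5
drop   -> 42
3      -> 42 3
+      -> 45
negate -> -45
negate -> 45
negate -> -45
-1     -> -45 -1
+      -> -46

-46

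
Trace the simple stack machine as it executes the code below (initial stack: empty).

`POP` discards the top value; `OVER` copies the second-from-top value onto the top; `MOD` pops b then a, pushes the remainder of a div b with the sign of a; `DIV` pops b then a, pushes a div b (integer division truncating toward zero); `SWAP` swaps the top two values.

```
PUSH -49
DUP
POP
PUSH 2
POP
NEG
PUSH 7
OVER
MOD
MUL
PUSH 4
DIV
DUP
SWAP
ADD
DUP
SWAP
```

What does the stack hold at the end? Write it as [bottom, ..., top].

[170, 170]

PUSH -49  [-49]
DUP       [-49, -49]
POP       [-49]
PUSH 2    [-49, 2]
POP       [-49]
NEG       [49]
PUSH 7    [49, 7]
OVER      [49, 7, 49]
MOD       [49, 7]
MUL       [343]
PUSH 4    [343, 4]
DIV       [85]
DUP       [85, 85]
SWAP      [85, 85]
ADD       [170]
DUP       [170, 170]
SWAP      [170, 170]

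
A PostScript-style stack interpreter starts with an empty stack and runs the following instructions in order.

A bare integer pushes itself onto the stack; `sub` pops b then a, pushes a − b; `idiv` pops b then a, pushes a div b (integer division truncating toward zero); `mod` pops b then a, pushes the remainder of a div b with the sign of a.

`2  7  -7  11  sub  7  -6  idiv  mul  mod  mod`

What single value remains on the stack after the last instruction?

2

2    -> [2]
7    -> [2, 7]
-7   -> [2, 7, -7]
11   -> [2, 7, -7, 11]
sub  -> [2, 7, -18]
7    -> [2, 7, -18, 7]
-6   -> [2, 7, -18, 7, -6]
idiv -> [2, 7, -18, -1]
mul  -> [2, 7, 18]
mod  -> [2, 7]
mod  -> [2]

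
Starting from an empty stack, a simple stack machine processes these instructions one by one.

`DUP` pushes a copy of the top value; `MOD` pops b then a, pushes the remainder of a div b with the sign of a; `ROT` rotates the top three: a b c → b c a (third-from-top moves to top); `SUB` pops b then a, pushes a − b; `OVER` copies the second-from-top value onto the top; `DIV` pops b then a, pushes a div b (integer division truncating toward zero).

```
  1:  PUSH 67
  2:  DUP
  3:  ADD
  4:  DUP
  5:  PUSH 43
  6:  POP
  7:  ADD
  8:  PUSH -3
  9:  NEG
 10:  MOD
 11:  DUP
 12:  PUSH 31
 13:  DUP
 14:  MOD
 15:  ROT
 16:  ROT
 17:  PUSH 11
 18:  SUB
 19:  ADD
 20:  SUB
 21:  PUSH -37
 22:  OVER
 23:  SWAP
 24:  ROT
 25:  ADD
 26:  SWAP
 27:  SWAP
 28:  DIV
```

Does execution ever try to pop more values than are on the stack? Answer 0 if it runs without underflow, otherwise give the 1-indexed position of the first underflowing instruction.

0

PUSH 67  → [67]
DUP      → [67, 67]
ADD      → [134]
DUP      → [134, 134]
PUSH 43  → [134, 134, 43]
POP      → [134, 134]
ADD      → [268]
PUSH -3  → [268, -3]
NEG      → [268, 3]
MOD      → [1]
DUP      → [1, 1]
PUSH 31  → [1, 1, 31]
DUP      → [1, 1, 31, 31]
MOD      → [1, 1, 0]
ROT      → [1, 0, 1]
ROT      → [0, 1, 1]
PUSH 11  → [0, 1, 1, 11]
SUB      → [0, 1, -10]
ADD      → [0, -9]
SUB      → [9]
PUSH -37 → [9, -37]
OVER     → [9, -37, 9]
SWAP     → [9, 9, -37]
ROT      → [9, -37, 9]
ADD      → [9, -28]
SWAP     → [-28, 9]
SWAP     → [9, -28]
DIV      → [0]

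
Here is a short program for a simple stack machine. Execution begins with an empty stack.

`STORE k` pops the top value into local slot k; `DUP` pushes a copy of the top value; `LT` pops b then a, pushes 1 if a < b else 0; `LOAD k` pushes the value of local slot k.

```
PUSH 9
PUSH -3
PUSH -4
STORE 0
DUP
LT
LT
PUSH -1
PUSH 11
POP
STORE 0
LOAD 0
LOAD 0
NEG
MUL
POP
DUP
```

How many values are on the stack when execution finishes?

PUSH 9  → [9]
PUSH -3 → [9, -3]
PUSH -4 → [9, -3, -4]
STORE 0 → [9, -3]
DUP     → [9, -3, -3]
LT      → [9, 0]
LT      → [0]
PUSH -1 → [0, -1]
PUSH 11 → [0, -1, 11]
POP     → [0, -1]
STORE 0 → [0]
LOAD 0  → [0, -1]
LOAD 0  → [0, -1, -1]
NEG     → [0, -1, 1]
MUL     → [0, -1]
POP     → [0]
DUP     → [0, 0]

2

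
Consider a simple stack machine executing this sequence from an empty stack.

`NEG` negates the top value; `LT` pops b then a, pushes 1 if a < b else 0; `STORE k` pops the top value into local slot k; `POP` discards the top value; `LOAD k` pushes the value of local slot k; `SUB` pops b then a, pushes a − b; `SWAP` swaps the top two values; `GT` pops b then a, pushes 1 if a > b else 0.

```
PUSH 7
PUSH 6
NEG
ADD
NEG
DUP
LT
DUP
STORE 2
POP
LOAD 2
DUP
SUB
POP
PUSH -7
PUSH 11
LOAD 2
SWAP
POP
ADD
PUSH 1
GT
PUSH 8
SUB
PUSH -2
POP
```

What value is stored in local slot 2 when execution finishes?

0

PUSH 7   7
PUSH 6   7 6
NEG      7 -6
ADD      1
NEG      -1
DUP      -1 -1
LT       0
DUP      0 0
STORE 2  0
POP      (empty)
LOAD 2   0
DUP      0 0
SUB      0
POP      (empty)
PUSH -7  -7
PUSH 11  -7 11
LOAD 2   -7 11 0
SWAP     -7 0 11
POP      -7 0
ADD      -7
PUSH 1   -7 1
GT       0
PUSH 8   0 8
SUB      -8
PUSH -2  -8 -2
POP      -8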